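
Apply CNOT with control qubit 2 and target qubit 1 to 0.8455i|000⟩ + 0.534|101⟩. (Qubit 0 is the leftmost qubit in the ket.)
0.8455i|000⟩ + 0.534|111⟩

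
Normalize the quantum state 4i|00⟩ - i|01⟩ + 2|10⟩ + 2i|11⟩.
0.8i|00⟩ - 0.2i|01⟩ + 0.4|10⟩ + 0.4i|11⟩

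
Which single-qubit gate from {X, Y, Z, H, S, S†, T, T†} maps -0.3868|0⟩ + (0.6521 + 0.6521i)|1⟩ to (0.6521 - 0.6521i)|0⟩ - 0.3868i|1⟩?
Y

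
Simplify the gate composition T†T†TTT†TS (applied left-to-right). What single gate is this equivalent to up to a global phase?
S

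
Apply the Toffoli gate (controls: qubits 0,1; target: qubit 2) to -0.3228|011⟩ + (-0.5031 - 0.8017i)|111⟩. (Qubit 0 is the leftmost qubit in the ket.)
-0.3228|011⟩ + (-0.5031 - 0.8017i)|110⟩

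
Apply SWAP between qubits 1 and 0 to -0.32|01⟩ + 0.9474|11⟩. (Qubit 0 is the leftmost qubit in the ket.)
-0.32|10⟩ + 0.9474|11⟩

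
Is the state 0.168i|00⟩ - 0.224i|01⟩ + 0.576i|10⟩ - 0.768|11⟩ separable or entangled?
Entangled

Writing the state as a|00⟩ + b|01⟩ + c|10⟩ + d|11⟩, it is a product state iff ad − bc = 0.
Here (a, b, c, d) = (0.168i, -0.224i, 0.576i, -0.768): ad − bc = (0.168i)(-0.768) − (-0.224i)(0.576i) = (-0.129 - 0.129i) ≠ 0, so the state is entangled.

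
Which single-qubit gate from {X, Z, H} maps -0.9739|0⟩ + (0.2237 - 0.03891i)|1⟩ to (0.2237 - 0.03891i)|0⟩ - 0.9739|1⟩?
X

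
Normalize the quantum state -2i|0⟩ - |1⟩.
-0.8944i|0⟩ - 1/√5|1⟩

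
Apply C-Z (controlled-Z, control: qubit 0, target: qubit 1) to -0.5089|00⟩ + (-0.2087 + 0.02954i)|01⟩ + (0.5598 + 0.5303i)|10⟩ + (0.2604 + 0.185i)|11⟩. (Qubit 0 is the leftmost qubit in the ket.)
-0.5089|00⟩ + (-0.2087 + 0.02954i)|01⟩ + (0.5598 + 0.5303i)|10⟩ + (-0.2604 - 0.185i)|11⟩

C-Z leaves the control-|0⟩ kets |00⟩, |01⟩ unchanged and applies Z to qubit 1 on the control-|1⟩ pair (|10⟩, |11⟩).
Z = [[1, 0], [0, -1]].
With a = amp(|10⟩) = (0.5598 + 0.5303i) and b = amp(|11⟩) = (0.2604 + 0.185i):
new amp(|10⟩) = (1)·a = (0.5598 + 0.5303i)
new amp(|11⟩) = (-1)·b = (-0.2604 - 0.185i)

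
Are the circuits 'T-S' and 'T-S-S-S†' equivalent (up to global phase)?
Yes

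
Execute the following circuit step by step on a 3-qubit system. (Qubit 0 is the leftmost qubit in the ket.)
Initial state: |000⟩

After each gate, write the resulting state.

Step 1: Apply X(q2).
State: |001⟩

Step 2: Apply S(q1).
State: |001⟩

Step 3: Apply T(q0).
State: |001⟩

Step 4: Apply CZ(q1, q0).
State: |001⟩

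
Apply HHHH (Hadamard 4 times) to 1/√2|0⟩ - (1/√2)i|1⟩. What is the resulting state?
1/√2|0⟩ - (1/√2)i|1⟩

H² = I, so an even number of Hadamards cancels: H^4 = I and the state is unchanged.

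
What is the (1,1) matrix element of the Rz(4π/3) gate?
(-1/2 + 0.866i)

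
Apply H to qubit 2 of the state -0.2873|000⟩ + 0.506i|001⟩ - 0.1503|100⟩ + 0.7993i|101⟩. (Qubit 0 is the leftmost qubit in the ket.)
(-0.2032 + 0.3578i)|000⟩ + (-0.2032 - 0.3578i)|001⟩ + (-0.1063 + 0.5652i)|100⟩ + (-0.1063 - 0.5652i)|101⟩

H on qubit 2 mixes each pair of kets that differ only in qubit 2: amplitudes (a, b) of (|…0…⟩, |…1…⟩) become ((a + b)/√2, (a − b)/√2). Kets absent from the input have amplitude 0.
(|000⟩, |001⟩): (a, b) = (-0.2873, 0.506i) → ((-0.2032 + 0.3578i), (-0.2032 - 0.3578i))
(|100⟩, |101⟩): (a, b) = (-0.1503, 0.7993i) → ((-0.1063 + 0.5652i), (-0.1063 - 0.5652i))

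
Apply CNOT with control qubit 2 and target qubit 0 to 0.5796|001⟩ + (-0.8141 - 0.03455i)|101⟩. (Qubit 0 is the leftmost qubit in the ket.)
(-0.8141 - 0.03455i)|001⟩ + 0.5796|101⟩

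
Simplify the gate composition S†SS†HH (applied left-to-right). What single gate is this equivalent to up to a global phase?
S†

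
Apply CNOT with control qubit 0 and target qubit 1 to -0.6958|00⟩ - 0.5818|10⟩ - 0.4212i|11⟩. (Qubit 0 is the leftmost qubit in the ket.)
-0.6958|00⟩ - 0.4212i|10⟩ - 0.5818|11⟩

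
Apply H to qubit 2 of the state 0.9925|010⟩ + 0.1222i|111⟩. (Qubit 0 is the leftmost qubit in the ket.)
0.7018|010⟩ + 0.7018|011⟩ + 0.08641i|110⟩ - 0.08641i|111⟩

H on qubit 2 mixes each pair of kets that differ only in qubit 2: amplitudes (a, b) of (|…0…⟩, |…1…⟩) become ((a + b)/√2, (a − b)/√2). Kets absent from the input have amplitude 0.
(|010⟩, |011⟩): (a, b) = (0.9925, 0) → (0.7018, 0.7018)
(|110⟩, |111⟩): (a, b) = (0, 0.1222i) → (0.08641i, -0.08641i)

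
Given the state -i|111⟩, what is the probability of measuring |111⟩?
1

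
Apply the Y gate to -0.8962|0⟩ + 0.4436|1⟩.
-0.4436i|0⟩ - 0.8962i|1⟩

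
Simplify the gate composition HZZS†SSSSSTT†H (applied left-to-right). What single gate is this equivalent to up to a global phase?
I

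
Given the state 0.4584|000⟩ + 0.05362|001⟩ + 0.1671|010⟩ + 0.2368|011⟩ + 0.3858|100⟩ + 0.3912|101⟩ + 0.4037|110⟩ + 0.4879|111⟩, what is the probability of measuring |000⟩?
0.2101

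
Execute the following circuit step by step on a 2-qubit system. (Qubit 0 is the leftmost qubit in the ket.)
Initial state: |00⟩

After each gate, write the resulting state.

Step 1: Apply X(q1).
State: |01⟩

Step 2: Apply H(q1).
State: 1/√2|00⟩ - 1/√2|01⟩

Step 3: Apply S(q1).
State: 1/√2|00⟩ - (1/√2)i|01⟩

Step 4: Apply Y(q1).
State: -1/√2|00⟩ + (1/√2)i|01⟩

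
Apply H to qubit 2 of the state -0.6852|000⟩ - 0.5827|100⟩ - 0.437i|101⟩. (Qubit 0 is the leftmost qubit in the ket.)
-0.4845|000⟩ - 0.4845|001⟩ + (-0.412 - 0.309i)|100⟩ + (-0.412 + 0.309i)|101⟩

H on qubit 2 mixes each pair of kets that differ only in qubit 2: amplitudes (a, b) of (|…0…⟩, |…1…⟩) become ((a + b)/√2, (a − b)/√2). Kets absent from the input have amplitude 0.
(|000⟩, |001⟩): (a, b) = (-0.6852, 0) → (-0.4845, -0.4845)
(|100⟩, |101⟩): (a, b) = (-0.5827, -0.437i) → ((-0.412 - 0.309i), (-0.412 + 0.309i))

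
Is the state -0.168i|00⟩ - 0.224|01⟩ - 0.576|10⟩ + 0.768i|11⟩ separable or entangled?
Separable

Writing the state as a|00⟩ + b|01⟩ + c|10⟩ + d|11⟩, it is a product state iff ad − bc = 0.
Here (a, b, c, d) = (-0.168i, -0.224, -0.576, 0.768i): ad − bc = (-0.168i)(0.768i) − (-0.224)(-0.576) = 0, so the state is separable.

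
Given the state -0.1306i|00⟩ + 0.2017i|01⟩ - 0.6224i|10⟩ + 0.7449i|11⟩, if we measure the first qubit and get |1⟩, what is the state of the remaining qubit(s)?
-0.6412i|0⟩ + 0.7674i|1⟩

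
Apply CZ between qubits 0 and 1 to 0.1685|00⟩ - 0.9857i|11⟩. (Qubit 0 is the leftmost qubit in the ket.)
0.1685|00⟩ + 0.9857i|11⟩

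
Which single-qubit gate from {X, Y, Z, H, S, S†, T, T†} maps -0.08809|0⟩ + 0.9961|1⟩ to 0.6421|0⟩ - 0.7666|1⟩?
H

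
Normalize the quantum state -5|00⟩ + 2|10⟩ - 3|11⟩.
-0.8111|00⟩ + 0.3244|10⟩ - 0.4867|11⟩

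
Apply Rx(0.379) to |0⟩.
0.9821|0⟩ - 0.1884i|1⟩

Rx(0.379) = [[cos(θ/2), −i·sin(θ/2)], [−i·sin(θ/2), cos(θ/2)]]; θ = 0.379, cos(θ/2) ≈ 0.982099, sin(θ/2) ≈ 0.188368.
With a = amp(|0⟩) = 1 and b = amp(|1⟩) = 0:
new amp(|0⟩) = (0.982099)·a + (-0.188368i)·b = 0.9821
new amp(|1⟩) = (-0.188368i)·a + (0.982099)·b = -0.1884i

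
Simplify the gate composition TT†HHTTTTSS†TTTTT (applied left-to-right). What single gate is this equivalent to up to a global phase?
T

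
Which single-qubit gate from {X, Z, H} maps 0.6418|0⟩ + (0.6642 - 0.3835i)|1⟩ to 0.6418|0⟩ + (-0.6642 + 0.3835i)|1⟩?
Z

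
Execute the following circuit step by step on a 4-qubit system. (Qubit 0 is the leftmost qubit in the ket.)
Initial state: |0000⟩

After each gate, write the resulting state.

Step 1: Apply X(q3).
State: |0001⟩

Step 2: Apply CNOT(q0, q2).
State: |0001⟩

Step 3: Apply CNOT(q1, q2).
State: |0001⟩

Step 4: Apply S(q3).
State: i|0001⟩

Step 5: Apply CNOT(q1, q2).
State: i|0001⟩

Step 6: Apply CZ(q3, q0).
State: i|0001⟩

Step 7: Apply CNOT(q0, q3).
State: i|0001⟩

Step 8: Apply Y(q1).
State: -|0101⟩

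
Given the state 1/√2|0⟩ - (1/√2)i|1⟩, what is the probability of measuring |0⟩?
1/2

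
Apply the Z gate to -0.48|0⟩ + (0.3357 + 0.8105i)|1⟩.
-0.48|0⟩ + (-0.3357 - 0.8105i)|1⟩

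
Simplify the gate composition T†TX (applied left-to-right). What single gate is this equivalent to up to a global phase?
X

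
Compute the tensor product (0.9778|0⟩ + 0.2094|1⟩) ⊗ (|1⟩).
0.9778|01⟩ + 0.2094|11⟩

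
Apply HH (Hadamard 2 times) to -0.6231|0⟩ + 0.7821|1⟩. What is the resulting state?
-0.6231|0⟩ + 0.7821|1⟩

H² = I, so an even number of Hadamards cancels: H^2 = I and the state is unchanged.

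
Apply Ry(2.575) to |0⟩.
0.2795|0⟩ + 0.9601|1⟩

Ry(2.575) = [[cos(θ/2), −sin(θ/2)], [sin(θ/2), cos(θ/2)]]; θ = 2.575, cos(θ/2) ≈ 0.279522, sin(θ/2) ≈ 0.960139.
With a = amp(|0⟩) = 1 and b = amp(|1⟩) = 0:
new amp(|0⟩) = (0.279522)·a + (-0.960139)·b = 0.2795
new amp(|1⟩) = (0.960139)·a + (0.279522)·b = 0.9601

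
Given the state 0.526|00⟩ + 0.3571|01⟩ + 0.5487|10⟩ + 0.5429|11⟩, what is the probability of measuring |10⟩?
0.3011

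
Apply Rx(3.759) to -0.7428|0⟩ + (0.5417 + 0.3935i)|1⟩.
(0.6006 - 0.5161i)|0⟩ + (-0.1646 + 0.5881i)|1⟩

Rx(3.759) = [[cos(θ/2), −i·sin(θ/2)], [−i·sin(θ/2), cos(θ/2)]]; θ = 3.759, cos(θ/2) ≈ -0.303824, sin(θ/2) ≈ 0.952728.
With a = amp(|0⟩) = -0.7428 and b = amp(|1⟩) = (0.5417 + 0.3935i):
new amp(|0⟩) = (-0.303824)·a + (-0.952728i)·b = (0.6006 - 0.5161i)
new amp(|1⟩) = (-0.952728i)·a + (-0.303824)·b = (-0.1646 + 0.5881i)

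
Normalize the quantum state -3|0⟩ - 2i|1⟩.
-0.8321|0⟩ - 0.5547i|1⟩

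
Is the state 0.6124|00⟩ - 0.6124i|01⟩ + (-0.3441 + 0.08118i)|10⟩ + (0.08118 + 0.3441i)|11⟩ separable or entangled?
Separable

Writing the state as a|00⟩ + b|01⟩ + c|10⟩ + d|11⟩, it is a product state iff ad − bc = 0.
Here (a, b, c, d) = (0.6124, -0.6124i, (-0.3441 + 0.08118i), (0.08118 + 0.3441i)): ad − bc = (0.6124)(0.08118 + 0.3441i) − (-0.6124i)(-0.3441 + 0.08118i) = 0, so the state is separable.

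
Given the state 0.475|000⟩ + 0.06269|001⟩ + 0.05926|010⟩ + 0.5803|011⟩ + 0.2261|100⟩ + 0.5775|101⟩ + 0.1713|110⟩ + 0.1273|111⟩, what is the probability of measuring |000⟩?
0.2256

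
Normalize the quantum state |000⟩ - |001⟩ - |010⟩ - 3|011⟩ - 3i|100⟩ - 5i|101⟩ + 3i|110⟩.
0.1348|000⟩ - 0.1348|001⟩ - 0.1348|010⟩ - 0.4045|011⟩ - 0.4045i|100⟩ - 0.6742i|101⟩ + 0.4045i|110⟩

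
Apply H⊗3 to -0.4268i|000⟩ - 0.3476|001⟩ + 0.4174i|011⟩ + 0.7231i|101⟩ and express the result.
(-0.1229 + 0.2523i)|000⟩ + (0.1229 - 0.5541i)|001⟩ + (-0.1229 - 0.04282i)|010⟩ + (0.1229 - 0.259i)|011⟩ + (-0.1229 - 0.259i)|100⟩ + (0.1229 - 0.04282i)|101⟩ + (-0.1229 - 0.5541i)|110⟩ + (0.1229 + 0.2523i)|111⟩

H⊗3 gives amp(|y⟩) = (1/2√2) Σ_x (−1)^(x·y) amp(|x⟩), where x·y is the number of positions in which both x and y have a 1.
|000⟩: (-0.4268i - 0.3476 + 0.4174i + 0.7231i)/(2√2) = (-0.1229 + 0.2523i)
|001⟩: (-0.4268i + 0.3476 - 0.4174i - 0.7231i)/(2√2) = (0.1229 - 0.5541i)
|010⟩: (-0.4268i - 0.3476 - 0.4174i + 0.7231i)/(2√2) = (-0.1229 - 0.04282i)
|011⟩: (-0.4268i + 0.3476 + 0.4174i - 0.7231i)/(2√2) = (0.1229 - 0.259i)
|100⟩: (-0.4268i - 0.3476 + 0.4174i - 0.7231i)/(2√2) = (-0.1229 - 0.259i)
|101⟩: (-0.4268i + 0.3476 - 0.4174i + 0.7231i)/(2√2) = (0.1229 - 0.04282i)
|110⟩: (-0.4268i - 0.3476 - 0.4174i - 0.7231i)/(2√2) = (-0.1229 - 0.5541i)
|111⟩: (-0.4268i + 0.3476 + 0.4174i + 0.7231i)/(2√2) = (0.1229 + 0.2523i)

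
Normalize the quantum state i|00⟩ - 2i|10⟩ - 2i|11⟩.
0.3333i|00⟩ - 0.6667i|10⟩ - 0.6667i|11⟩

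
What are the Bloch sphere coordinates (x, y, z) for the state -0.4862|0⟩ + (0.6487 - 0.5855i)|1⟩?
(-0.6308, 0.5693, -0.5272)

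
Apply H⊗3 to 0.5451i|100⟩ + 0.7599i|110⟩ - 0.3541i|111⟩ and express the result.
0.3362i|000⟩ + 0.5866i|001⟩ + 0.04925i|010⟩ - 0.2011i|011⟩ - 0.3362i|100⟩ - 0.5866i|101⟩ - 0.04925i|110⟩ + 0.2011i|111⟩

H⊗3 gives amp(|y⟩) = (1/2√2) Σ_x (−1)^(x·y) amp(|x⟩), where x·y is the number of positions in which both x and y have a 1.
|000⟩: (0.5451i + 0.7599i - 0.3541i)/(2√2) = 0.3362i
|001⟩: (0.5451i + 0.7599i + 0.3541i)/(2√2) = 0.5866i
|010⟩: (0.5451i - 0.7599i + 0.3541i)/(2√2) = 0.04925i
|011⟩: (0.5451i - 0.7599i - 0.3541i)/(2√2) = -0.2011i
|100⟩: (-0.5451i - 0.7599i + 0.3541i)/(2√2) = -0.3362i
|101⟩: (-0.5451i - 0.7599i - 0.3541i)/(2√2) = -0.5866i
|110⟩: (-0.5451i + 0.7599i - 0.3541i)/(2√2) = -0.04925i
|111⟩: (-0.5451i + 0.7599i + 0.3541i)/(2√2) = 0.2011i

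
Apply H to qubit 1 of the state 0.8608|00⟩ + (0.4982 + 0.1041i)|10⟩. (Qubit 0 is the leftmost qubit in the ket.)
0.6087|00⟩ + 0.6087|01⟩ + (0.3523 + 0.07361i)|10⟩ + (0.3523 + 0.07361i)|11⟩

H on qubit 1 mixes each pair of kets that differ only in qubit 1: amplitudes (a, b) of (|…0…⟩, |…1…⟩) become ((a + b)/√2, (a − b)/√2). Kets absent from the input have amplitude 0.
(|00⟩, |01⟩): (a, b) = (0.8608, 0) → (0.6087, 0.6087)
(|10⟩, |11⟩): (a, b) = ((0.4982 + 0.1041i), 0) → ((0.3523 + 0.07361i), (0.3523 + 0.07361i))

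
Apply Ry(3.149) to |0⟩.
-0.003704|0⟩ + |1⟩

Ry(3.149) = [[cos(θ/2), −sin(θ/2)], [sin(θ/2), cos(θ/2)]]; θ = 3.149, cos(θ/2) ≈ -0.00370366, sin(θ/2) ≈ 0.999993.
With a = amp(|0⟩) = 1 and b = amp(|1⟩) = 0:
new amp(|0⟩) = (-0.00370366)·a + (-0.999993)·b = -0.003704
new amp(|1⟩) = (0.999993)·a + (-0.00370366)·b = 1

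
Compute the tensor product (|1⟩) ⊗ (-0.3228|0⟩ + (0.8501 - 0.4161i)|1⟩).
-0.3228|10⟩ + (0.8501 - 0.4161i)|11⟩

amp(|b₁b₂…⟩) = product of the factor amplitudes for bits b₁, b₂, …; only kets whose every factor amplitude is nonzero survive.
|10⟩: (1)(-0.3228) = -0.3228
|11⟩: (1)(0.8501 - 0.4161i) = (0.8501 - 0.4161i)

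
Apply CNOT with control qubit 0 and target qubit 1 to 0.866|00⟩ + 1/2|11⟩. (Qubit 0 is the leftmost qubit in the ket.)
0.866|00⟩ + 1/2|10⟩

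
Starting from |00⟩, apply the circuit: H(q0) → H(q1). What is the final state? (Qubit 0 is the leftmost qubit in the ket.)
1/2|00⟩ + 1/2|01⟩ + 1/2|10⟩ + 1/2|11⟩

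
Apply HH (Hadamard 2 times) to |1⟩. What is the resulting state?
|1⟩

H² = I, so an even number of Hadamards cancels: H^2 = I and the state is unchanged.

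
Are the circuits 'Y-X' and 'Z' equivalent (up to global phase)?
Yes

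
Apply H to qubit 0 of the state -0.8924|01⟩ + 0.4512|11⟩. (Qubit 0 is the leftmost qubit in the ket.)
-0.312|01⟩ - 0.9501|11⟩

H on qubit 0 mixes each pair of kets that differ only in qubit 0: amplitudes (a, b) of (|…0…⟩, |…1…⟩) become ((a + b)/√2, (a − b)/√2). Kets absent from the input have amplitude 0.
(|01⟩, |11⟩): (a, b) = (-0.8924, 0.4512) → (-0.312, -0.9501)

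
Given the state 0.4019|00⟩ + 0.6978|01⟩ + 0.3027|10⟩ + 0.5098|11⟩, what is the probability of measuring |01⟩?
0.4869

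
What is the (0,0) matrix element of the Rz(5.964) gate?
(-0.9873 - 0.1589i)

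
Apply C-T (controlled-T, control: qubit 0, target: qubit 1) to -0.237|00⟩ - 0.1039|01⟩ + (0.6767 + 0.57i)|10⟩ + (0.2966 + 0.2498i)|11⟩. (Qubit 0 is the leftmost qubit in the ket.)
-0.237|00⟩ - 0.1039|01⟩ + (0.6767 + 0.57i)|10⟩ + (0.03309 + 0.3864i)|11⟩

C-T leaves the control-|0⟩ kets |00⟩, |01⟩ unchanged and applies T to qubit 1 on the control-|1⟩ pair (|10⟩, |11⟩).
T = [[1, 0], [0, (1/√2 + (1/√2)i)]].
With a = amp(|10⟩) = (0.6767 + 0.57i) and b = amp(|11⟩) = (0.2966 + 0.2498i):
new amp(|10⟩) = (1)·a = (0.6767 + 0.57i)
new amp(|11⟩) = (1/√2 + (1/√2)i)·b = (0.03309 + 0.3864i)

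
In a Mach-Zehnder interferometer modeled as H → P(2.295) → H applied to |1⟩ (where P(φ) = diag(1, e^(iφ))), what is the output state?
(0.8313 - 0.3745i)|0⟩ + (0.1687 + 0.3745i)|1⟩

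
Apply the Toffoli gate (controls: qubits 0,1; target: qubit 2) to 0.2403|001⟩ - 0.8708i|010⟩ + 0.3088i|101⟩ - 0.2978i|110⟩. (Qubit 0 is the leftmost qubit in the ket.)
0.2403|001⟩ - 0.8708i|010⟩ + 0.3088i|101⟩ - 0.2978i|111⟩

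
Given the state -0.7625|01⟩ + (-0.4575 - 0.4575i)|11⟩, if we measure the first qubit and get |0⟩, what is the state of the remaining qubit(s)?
-|1⟩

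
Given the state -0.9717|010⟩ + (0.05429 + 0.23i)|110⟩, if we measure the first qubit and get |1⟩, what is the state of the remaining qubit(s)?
(0.2297 + 0.9733i)|10⟩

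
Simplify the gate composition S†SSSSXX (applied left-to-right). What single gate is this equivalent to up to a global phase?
S†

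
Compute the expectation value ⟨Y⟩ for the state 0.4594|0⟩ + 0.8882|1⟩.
0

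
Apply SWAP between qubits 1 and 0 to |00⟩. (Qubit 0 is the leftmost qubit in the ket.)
|00⟩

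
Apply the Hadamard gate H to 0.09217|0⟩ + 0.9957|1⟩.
0.7692|0⟩ - 0.6389|1⟩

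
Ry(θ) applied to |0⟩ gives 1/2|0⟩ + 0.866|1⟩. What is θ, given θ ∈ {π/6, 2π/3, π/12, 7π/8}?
2π/3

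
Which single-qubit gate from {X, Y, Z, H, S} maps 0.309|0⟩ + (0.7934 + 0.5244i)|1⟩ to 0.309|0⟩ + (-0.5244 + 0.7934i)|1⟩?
S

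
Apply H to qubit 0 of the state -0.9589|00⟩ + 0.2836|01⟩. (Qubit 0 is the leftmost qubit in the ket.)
-0.678|00⟩ + 0.2005|01⟩ - 0.678|10⟩ + 0.2005|11⟩

H on qubit 0 mixes each pair of kets that differ only in qubit 0: amplitudes (a, b) of (|…0…⟩, |…1…⟩) become ((a + b)/√2, (a − b)/√2). Kets absent from the input have amplitude 0.
(|00⟩, |10⟩): (a, b) = (-0.9589, 0) → (-0.678, -0.678)
(|01⟩, |11⟩): (a, b) = (0.2836, 0) → (0.2005, 0.2005)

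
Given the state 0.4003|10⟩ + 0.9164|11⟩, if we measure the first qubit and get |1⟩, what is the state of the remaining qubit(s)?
0.4003|0⟩ + 0.9164|1⟩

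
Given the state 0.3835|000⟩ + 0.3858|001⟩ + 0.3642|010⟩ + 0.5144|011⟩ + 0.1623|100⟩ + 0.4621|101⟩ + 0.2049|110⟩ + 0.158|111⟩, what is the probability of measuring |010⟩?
0.1326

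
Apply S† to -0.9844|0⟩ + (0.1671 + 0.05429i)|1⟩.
-0.9844|0⟩ + (0.05429 - 0.1671i)|1⟩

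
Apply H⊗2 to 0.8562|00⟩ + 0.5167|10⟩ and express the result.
0.6865|00⟩ + 0.6865|01⟩ + 0.1698|10⟩ + 0.1698|11⟩

H⊗2 gives amp(|y⟩) = (1/2) Σ_x (−1)^(x·y) amp(|x⟩), where x·y is the number of positions in which both x and y have a 1.
|00⟩: (0.8562 + 0.5167)/2 = 0.6865
|01⟩: (0.8562 + 0.5167)/2 = 0.6865
|10⟩: (0.8562 - 0.5167)/2 = 0.1698
|11⟩: (0.8562 - 0.5167)/2 = 0.1698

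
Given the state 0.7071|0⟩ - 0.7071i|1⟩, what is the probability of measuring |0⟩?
0.5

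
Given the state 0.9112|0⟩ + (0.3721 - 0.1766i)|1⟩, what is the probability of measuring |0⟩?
0.8303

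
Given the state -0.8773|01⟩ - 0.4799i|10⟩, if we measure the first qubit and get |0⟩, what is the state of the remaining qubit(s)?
-|1⟩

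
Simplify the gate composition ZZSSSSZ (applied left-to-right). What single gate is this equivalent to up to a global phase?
Z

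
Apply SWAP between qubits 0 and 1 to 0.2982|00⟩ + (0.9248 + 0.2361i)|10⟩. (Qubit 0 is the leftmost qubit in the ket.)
0.2982|00⟩ + (0.9248 + 0.2361i)|01⟩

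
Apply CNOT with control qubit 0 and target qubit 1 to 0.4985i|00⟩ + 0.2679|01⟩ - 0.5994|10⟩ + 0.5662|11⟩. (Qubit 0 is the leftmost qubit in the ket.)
0.4985i|00⟩ + 0.2679|01⟩ + 0.5662|10⟩ - 0.5994|11⟩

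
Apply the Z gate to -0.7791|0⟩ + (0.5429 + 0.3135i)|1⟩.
-0.7791|0⟩ + (-0.5429 - 0.3135i)|1⟩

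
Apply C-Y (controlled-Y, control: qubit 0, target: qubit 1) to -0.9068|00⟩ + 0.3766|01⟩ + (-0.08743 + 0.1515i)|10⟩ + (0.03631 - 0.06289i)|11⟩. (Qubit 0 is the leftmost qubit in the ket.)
-0.9068|00⟩ + 0.3766|01⟩ + (-0.06289 - 0.03631i)|10⟩ + (-0.1515 - 0.08743i)|11⟩

C-Y leaves the control-|0⟩ kets |00⟩, |01⟩ unchanged and applies Y to qubit 1 on the control-|1⟩ pair (|10⟩, |11⟩).
Y = [[0, -i], [i, 0]].
With a = amp(|10⟩) = (-0.08743 + 0.1515i) and b = amp(|11⟩) = (0.03631 - 0.06289i):
new amp(|10⟩) = (-i)·b = (-0.06289 - 0.03631i)
new amp(|11⟩) = (i)·a = (-0.1515 - 0.08743i)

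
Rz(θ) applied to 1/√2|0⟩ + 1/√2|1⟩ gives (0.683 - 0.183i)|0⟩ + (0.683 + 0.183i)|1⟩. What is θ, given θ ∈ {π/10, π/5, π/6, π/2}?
π/6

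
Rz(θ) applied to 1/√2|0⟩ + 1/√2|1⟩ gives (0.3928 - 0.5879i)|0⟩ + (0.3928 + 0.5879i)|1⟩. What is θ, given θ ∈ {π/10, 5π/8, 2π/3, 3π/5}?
5π/8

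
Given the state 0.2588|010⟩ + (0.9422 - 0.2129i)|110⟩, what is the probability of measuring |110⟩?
0.9331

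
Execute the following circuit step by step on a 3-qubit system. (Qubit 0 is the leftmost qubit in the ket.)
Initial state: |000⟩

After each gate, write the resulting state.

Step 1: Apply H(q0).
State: 1/√2|000⟩ + 1/√2|100⟩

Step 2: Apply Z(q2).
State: 1/√2|000⟩ + 1/√2|100⟩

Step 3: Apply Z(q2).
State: 1/√2|000⟩ + 1/√2|100⟩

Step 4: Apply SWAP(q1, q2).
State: 1/√2|000⟩ + 1/√2|100⟩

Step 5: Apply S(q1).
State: 1/√2|000⟩ + 1/√2|100⟩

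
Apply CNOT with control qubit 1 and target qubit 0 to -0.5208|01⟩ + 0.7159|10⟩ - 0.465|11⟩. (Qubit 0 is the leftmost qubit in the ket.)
-0.465|01⟩ + 0.7159|10⟩ - 0.5208|11⟩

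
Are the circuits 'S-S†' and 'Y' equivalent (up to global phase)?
No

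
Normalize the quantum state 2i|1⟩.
i|1⟩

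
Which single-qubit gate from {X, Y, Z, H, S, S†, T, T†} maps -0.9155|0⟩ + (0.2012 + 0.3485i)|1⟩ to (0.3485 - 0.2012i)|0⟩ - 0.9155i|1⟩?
Y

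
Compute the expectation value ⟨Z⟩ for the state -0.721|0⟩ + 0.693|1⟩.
0.03959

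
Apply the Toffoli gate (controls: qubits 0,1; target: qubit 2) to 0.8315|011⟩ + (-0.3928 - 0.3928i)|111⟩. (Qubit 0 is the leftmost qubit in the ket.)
0.8315|011⟩ + (-0.3928 - 0.3928i)|110⟩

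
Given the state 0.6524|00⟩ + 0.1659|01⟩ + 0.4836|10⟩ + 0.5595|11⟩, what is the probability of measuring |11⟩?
0.313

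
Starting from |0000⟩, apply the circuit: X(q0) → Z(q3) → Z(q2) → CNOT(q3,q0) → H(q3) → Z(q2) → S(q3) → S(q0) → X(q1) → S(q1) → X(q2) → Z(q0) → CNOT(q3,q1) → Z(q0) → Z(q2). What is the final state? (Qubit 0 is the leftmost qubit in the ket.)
(1/√2)i|1011⟩ + 1/√2|1110⟩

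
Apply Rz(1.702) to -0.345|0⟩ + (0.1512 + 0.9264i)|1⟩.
(-0.2274 + 0.2594i)|0⟩ + (-0.5969 + 0.7244i)|1⟩

Rz(1.702) = [[e^(−iθ/2), 0], [0, e^(iθ/2)]] with e^(±iθ/2) = cos(θ/2) ± i·sin(θ/2); θ = 1.702, cos(θ/2) ≈ 0.659232, sin(θ/2) ≈ 0.75194.
With a = amp(|0⟩) = -0.345 and b = amp(|1⟩) = (0.1512 + 0.9264i):
new amp(|0⟩) = (0.659232 - 0.75194i)·a = (-0.2274 + 0.2594i)
new amp(|1⟩) = (0.659232 + 0.75194i)·b = (-0.5969 + 0.7244i)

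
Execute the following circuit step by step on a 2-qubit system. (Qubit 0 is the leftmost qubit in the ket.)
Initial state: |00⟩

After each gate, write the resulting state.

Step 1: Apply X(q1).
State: |01⟩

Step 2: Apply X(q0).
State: |11⟩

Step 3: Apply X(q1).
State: |10⟩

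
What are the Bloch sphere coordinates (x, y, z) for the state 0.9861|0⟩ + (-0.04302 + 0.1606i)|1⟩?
(-0.08484, 0.3167, 0.9448)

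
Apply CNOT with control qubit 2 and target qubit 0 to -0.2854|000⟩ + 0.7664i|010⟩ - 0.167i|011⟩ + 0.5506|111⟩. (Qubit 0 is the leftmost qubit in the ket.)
-0.2854|000⟩ + 0.7664i|010⟩ + 0.5506|011⟩ - 0.167i|111⟩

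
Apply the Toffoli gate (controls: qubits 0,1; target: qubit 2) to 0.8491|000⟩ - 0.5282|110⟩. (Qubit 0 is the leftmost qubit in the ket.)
0.8491|000⟩ - 0.5282|111⟩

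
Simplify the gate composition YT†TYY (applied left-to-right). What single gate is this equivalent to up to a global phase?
Y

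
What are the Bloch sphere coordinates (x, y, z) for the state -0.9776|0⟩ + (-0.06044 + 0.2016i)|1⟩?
(0.1182, -0.3942, 0.9114)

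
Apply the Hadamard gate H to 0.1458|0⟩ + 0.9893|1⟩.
0.8026|0⟩ - 0.5964|1⟩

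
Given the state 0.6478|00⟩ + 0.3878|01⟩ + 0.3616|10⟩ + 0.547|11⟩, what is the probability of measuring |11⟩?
0.2992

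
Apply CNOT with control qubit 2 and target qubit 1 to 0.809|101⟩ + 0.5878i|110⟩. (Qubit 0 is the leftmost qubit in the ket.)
0.5878i|110⟩ + 0.809|111⟩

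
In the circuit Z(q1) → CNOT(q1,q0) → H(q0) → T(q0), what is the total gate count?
4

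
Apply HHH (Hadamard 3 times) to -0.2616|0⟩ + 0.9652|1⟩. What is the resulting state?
0.4975|0⟩ - 0.8675|1⟩

H² = I, so H^3 = H: a single Hadamard. With (a, b) = (-0.2616, 0.9652), H gives ((a + b)/√2, (a − b)/√2) = (0.4975, -0.8675).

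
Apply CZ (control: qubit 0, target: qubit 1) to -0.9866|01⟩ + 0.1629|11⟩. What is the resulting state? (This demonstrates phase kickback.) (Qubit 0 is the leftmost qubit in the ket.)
-0.9866|01⟩ - 0.1629|11⟩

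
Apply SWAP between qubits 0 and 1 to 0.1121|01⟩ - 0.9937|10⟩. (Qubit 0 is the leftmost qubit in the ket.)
-0.9937|01⟩ + 0.1121|10⟩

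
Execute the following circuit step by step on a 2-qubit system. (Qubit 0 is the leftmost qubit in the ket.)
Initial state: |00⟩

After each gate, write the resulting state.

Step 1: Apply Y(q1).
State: i|01⟩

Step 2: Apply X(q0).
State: i|11⟩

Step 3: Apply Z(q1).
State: -i|11⟩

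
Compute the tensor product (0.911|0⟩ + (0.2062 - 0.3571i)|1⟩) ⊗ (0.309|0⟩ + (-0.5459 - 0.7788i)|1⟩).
0.2815|00⟩ + (-0.4973 - 0.7095i)|01⟩ + (0.06372 - 0.1103i)|10⟩ + (-0.3907 + 0.03435i)|11⟩

amp(|b₁b₂…⟩) = product of the factor amplitudes for bits b₁, b₂, …; only kets whose every factor amplitude is nonzero survive.
|00⟩: (0.911)(0.309) = 0.2815
|01⟩: (0.911)(-0.5459 - 0.7788i) = (-0.4973 - 0.7095i)
|10⟩: (0.2062 - 0.3571i)(0.309) = (0.06372 - 0.1103i)
|11⟩: (0.2062 - 0.3571i)(-0.5459 - 0.7788i) = (-0.3907 + 0.03435i)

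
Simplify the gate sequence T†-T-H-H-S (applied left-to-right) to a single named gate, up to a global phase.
S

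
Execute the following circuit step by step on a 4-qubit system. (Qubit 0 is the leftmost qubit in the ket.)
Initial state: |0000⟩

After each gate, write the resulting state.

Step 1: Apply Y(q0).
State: i|1000⟩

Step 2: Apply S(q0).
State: -|1000⟩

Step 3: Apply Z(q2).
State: -|1000⟩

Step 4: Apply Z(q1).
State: -|1000⟩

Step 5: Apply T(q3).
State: -|1000⟩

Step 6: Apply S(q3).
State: -|1000⟩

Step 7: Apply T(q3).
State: -|1000⟩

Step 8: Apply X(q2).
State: -|1010⟩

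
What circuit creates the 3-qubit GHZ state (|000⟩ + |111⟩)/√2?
H(q0) → CNOT(q0,q1) → CNOT(q0,q2)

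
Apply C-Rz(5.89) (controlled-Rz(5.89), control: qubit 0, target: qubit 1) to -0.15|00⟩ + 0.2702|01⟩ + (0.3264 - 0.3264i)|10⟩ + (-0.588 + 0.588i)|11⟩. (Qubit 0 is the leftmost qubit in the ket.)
-0.15|00⟩ + 0.2702|01⟩ + (-0.3839 + 0.2564i)|10⟩ + (0.4618 - 0.6915i)|11⟩

C-Rz(5.89) leaves the control-|0⟩ kets |00⟩, |01⟩ unchanged and applies Rz(5.89) to qubit 1 on the control-|1⟩ pair (|10⟩, |11⟩).
Rz(5.89) = [[e^(−iθ/2), 0], [0, e^(iθ/2)]] with e^(±iθ/2) = cos(θ/2) ± i·sin(θ/2); θ = 5.89, cos(θ/2) ≈ -0.980738, sin(θ/2) ≈ 0.195329.
With a = amp(|10⟩) = (0.3264 - 0.3264i) and b = amp(|11⟩) = (-0.588 + 0.588i):
new amp(|10⟩) = (-0.980738 - 0.195329i)·a = (-0.3839 + 0.2564i)
new amp(|11⟩) = (-0.980738 + 0.195329i)·b = (0.4618 - 0.6915i)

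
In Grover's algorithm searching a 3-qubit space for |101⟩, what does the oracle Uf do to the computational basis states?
Uf|x⟩ = -|x⟩ if x = 101, else |x⟩ (phase flip on target)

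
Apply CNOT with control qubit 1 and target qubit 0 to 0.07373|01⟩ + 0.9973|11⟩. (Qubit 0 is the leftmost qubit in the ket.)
0.9973|01⟩ + 0.07373|11⟩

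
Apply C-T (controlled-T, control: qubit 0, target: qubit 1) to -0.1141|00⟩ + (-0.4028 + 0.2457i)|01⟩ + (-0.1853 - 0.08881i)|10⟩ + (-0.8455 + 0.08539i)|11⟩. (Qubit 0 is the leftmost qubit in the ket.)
-0.1141|00⟩ + (-0.4028 + 0.2457i)|01⟩ + (-0.1853 - 0.08881i)|10⟩ + (-0.6582 - 0.5375i)|11⟩

C-T leaves the control-|0⟩ kets |00⟩, |01⟩ unchanged and applies T to qubit 1 on the control-|1⟩ pair (|10⟩, |11⟩).
T = [[1, 0], [0, (1/√2 + (1/√2)i)]].
With a = amp(|10⟩) = (-0.1853 - 0.08881i) and b = amp(|11⟩) = (-0.8455 + 0.08539i):
new amp(|10⟩) = (1)·a = (-0.1853 - 0.08881i)
new amp(|11⟩) = (1/√2 + (1/√2)i)·b = (-0.6582 - 0.5375i)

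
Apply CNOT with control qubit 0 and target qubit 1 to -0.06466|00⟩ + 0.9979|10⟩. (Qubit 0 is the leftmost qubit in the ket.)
-0.06466|00⟩ + 0.9979|11⟩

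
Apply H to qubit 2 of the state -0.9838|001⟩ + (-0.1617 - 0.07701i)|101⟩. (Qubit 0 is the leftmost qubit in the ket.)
-0.6957|000⟩ + 0.6957|001⟩ + (-0.1143 - 0.05445i)|100⟩ + (0.1143 + 0.05445i)|101⟩

H on qubit 2 mixes each pair of kets that differ only in qubit 2: amplitudes (a, b) of (|…0…⟩, |…1…⟩) become ((a + b)/√2, (a − b)/√2). Kets absent from the input have amplitude 0.
(|000⟩, |001⟩): (a, b) = (0, -0.9838) → (-0.6957, 0.6957)
(|100⟩, |101⟩): (a, b) = (0, (-0.1617 - 0.07701i)) → ((-0.1143 - 0.05445i), (0.1143 + 0.05445i))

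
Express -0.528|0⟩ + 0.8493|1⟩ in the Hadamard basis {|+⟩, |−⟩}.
0.2272|+⟩ - 0.9739|−⟩

With |ψ⟩ = α|0⟩ + β|1⟩, the Hadamard-basis coefficients are ⟨+|ψ⟩ = (α + β)/√2 and ⟨−|ψ⟩ = (α − β)/√2.
Here α = -0.528, β = 0.8493: (α + β)/√2 = 0.2272, (α − β)/√2 = -0.9739.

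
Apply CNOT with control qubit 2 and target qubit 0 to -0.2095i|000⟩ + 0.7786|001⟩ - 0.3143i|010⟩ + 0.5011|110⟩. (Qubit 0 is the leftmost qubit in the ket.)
-0.2095i|000⟩ - 0.3143i|010⟩ + 0.7786|101⟩ + 0.5011|110⟩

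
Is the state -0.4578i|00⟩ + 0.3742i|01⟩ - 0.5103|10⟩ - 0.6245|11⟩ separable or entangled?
Entangled

Writing the state as a|00⟩ + b|01⟩ + c|10⟩ + d|11⟩, it is a product state iff ad − bc = 0.
Here (a, b, c, d) = (-0.4578i, 0.3742i, -0.5103, -0.6245): ad − bc = (-0.4578i)(-0.6245) − (0.3742i)(-0.5103) = 0.4769i ≠ 0, so the state is entangled.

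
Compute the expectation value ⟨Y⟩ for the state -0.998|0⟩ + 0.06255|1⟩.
0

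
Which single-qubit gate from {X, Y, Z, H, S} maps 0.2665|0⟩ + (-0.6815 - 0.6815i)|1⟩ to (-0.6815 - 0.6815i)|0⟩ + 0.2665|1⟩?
X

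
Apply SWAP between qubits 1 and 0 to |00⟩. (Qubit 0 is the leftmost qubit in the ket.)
|00⟩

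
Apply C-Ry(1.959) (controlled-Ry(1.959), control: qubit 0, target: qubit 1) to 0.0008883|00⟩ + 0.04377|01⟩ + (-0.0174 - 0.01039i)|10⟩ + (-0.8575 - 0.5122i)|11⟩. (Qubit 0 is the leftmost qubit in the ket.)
0.0008883|00⟩ + 0.04377|01⟩ + (0.7022 + 0.4194i)|10⟩ + (-0.4924 - 0.2941i)|11⟩

C-Ry(1.959) leaves the control-|0⟩ kets |00⟩, |01⟩ unchanged and applies Ry(1.959) to qubit 1 on the control-|1⟩ pair (|10⟩, |11⟩).
Ry(1.959) = [[cos(θ/2), −sin(θ/2)], [sin(θ/2), cos(θ/2)]]; θ = 1.959, cos(θ/2) ≈ 0.557438, sin(θ/2) ≈ 0.830219.
With a = amp(|10⟩) = (-0.0174 - 0.01039i) and b = amp(|11⟩) = (-0.8575 - 0.5122i):
new amp(|10⟩) = (0.557438)·a + (-0.830219)·b = (0.7022 + 0.4194i)
new amp(|11⟩) = (0.830219)·a + (0.557438)·b = (-0.4924 - 0.2941i)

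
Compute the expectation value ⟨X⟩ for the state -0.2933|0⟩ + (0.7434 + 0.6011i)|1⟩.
-0.4361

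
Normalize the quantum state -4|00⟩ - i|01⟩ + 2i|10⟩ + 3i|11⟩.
-0.7303|00⟩ - 0.1826i|01⟩ + 0.3651i|10⟩ + 0.5477i|11⟩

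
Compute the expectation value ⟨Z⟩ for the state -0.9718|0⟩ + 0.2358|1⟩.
0.8888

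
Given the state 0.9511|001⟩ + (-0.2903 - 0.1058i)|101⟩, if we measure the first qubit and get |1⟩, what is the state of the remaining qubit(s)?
(-0.9395 - 0.3424i)|01⟩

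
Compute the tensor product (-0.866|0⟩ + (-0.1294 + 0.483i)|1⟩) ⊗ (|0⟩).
-0.866|00⟩ + (-0.1294 + 0.483i)|10⟩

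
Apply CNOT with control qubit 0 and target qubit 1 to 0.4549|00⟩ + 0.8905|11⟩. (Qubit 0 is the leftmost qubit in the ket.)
0.4549|00⟩ + 0.8905|10⟩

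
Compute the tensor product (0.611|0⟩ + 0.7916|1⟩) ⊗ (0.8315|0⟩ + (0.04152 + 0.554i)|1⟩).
0.508|00⟩ + (0.02537 + 0.3385i)|01⟩ + 0.6582|10⟩ + (0.03287 + 0.4385i)|11⟩

amp(|b₁b₂…⟩) = product of the factor amplitudes for bits b₁, b₂, …; only kets whose every factor amplitude is nonzero survive.
|00⟩: (0.611)(0.8315) = 0.508
|01⟩: (0.611)(0.04152 + 0.554i) = (0.02537 + 0.3385i)
|10⟩: (0.7916)(0.8315) = 0.6582
|11⟩: (0.7916)(0.04152 + 0.554i) = (0.03287 + 0.4385i)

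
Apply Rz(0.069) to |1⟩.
(0.9994 + 0.03449i)|1⟩

Rz(0.069) = [[e^(−iθ/2), 0], [0, e^(iθ/2)]] with e^(±iθ/2) = cos(θ/2) ± i·sin(θ/2); θ = 0.069, cos(θ/2) ≈ 0.999405, sin(θ/2) ≈ 0.0344932.
With a = amp(|0⟩) = 0 and b = amp(|1⟩) = 1:
new amp(|0⟩) = (0.999405 - 0.0344932i)·a = 0
new amp(|1⟩) = (0.999405 + 0.0344932i)·b = (0.9994 + 0.03449i)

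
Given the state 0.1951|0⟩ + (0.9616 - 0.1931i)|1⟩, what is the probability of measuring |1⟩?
0.962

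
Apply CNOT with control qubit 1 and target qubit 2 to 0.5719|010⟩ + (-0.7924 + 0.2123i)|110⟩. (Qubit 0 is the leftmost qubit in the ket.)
0.5719|011⟩ + (-0.7924 + 0.2123i)|111⟩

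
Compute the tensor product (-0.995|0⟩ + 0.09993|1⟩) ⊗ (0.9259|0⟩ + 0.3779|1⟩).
-0.9213|00⟩ - 0.376|01⟩ + 0.09253|10⟩ + 0.03776|11⟩

amp(|b₁b₂…⟩) = product of the factor amplitudes for bits b₁, b₂, …; only kets whose every factor amplitude is nonzero survive.
|00⟩: (-0.995)(0.9259) = -0.9213
|01⟩: (-0.995)(0.3779) = -0.376
|10⟩: (0.09993)(0.9259) = 0.09253
|11⟩: (0.09993)(0.3779) = 0.03776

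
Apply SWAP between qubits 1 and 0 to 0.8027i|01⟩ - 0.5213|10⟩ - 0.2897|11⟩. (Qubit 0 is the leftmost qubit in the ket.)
-0.5213|01⟩ + 0.8027i|10⟩ - 0.2897|11⟩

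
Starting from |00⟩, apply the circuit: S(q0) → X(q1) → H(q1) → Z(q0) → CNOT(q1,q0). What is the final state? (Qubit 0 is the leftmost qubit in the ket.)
1/√2|00⟩ - 1/√2|11⟩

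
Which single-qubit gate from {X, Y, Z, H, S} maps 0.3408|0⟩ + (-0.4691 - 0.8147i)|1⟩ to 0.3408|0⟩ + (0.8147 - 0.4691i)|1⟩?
S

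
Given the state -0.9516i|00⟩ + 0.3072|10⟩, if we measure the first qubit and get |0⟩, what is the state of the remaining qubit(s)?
-i|0⟩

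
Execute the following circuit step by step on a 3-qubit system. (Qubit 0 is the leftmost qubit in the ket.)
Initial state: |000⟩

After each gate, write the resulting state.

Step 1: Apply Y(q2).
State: i|001⟩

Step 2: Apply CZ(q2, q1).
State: i|001⟩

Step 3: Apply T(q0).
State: i|001⟩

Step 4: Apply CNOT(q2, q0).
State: i|101⟩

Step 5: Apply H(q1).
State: (1/√2)i|101⟩ + (1/√2)i|111⟩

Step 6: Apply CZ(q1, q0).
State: (1/√2)i|101⟩ - (1/√2)i|111⟩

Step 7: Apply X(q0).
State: (1/√2)i|001⟩ - (1/√2)i|011⟩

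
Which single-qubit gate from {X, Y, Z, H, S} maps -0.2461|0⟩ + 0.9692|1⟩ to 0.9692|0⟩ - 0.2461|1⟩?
X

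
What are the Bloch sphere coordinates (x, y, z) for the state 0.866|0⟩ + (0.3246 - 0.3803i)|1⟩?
(0.5622, -0.6587, 0.5)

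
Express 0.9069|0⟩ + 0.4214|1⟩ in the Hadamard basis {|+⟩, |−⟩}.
0.9392|+⟩ + 0.3433|−⟩

With |ψ⟩ = α|0⟩ + β|1⟩, the Hadamard-basis coefficients are ⟨+|ψ⟩ = (α + β)/√2 and ⟨−|ψ⟩ = (α − β)/√2.
Here α = 0.9069, β = 0.4214: (α + β)/√2 = 0.9392, (α − β)/√2 = 0.3433.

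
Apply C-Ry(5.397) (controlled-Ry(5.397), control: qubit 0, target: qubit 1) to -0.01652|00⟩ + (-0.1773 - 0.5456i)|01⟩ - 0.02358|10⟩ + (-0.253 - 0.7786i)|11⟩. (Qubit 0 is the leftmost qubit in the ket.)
-0.01652|00⟩ + (-0.1773 - 0.5456i)|01⟩ + (0.1298 + 0.3338i)|10⟩ + (0.2185 + 0.7034i)|11⟩

C-Ry(5.397) leaves the control-|0⟩ kets |00⟩, |01⟩ unchanged and applies Ry(5.397) to qubit 1 on the control-|1⟩ pair (|10⟩, |11⟩).
Ry(5.397) = [[cos(θ/2), −sin(θ/2)], [sin(θ/2), cos(θ/2)]]; θ = 5.397, cos(θ/2) ≈ -0.90343, sin(θ/2) ≈ 0.428736.
With a = amp(|10⟩) = -0.02358 and b = amp(|11⟩) = (-0.253 - 0.7786i):
new amp(|10⟩) = (-0.90343)·a + (-0.428736)·b = (0.1298 + 0.3338i)
new amp(|11⟩) = (0.428736)·a + (-0.90343)·b = (0.2185 + 0.7034i)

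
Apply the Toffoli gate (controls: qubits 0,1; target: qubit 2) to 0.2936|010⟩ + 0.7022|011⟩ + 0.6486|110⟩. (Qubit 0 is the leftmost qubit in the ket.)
0.2936|010⟩ + 0.7022|011⟩ + 0.6486|111⟩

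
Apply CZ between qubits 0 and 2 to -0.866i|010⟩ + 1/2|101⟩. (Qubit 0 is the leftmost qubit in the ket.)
-0.866i|010⟩ - 1/2|101⟩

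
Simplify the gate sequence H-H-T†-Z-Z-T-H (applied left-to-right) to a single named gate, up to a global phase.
H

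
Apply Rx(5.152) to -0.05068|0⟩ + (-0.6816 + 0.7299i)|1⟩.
(0.434 + 0.3653i)|0⟩ + (0.5755 - 0.5891i)|1⟩

Rx(5.152) = [[cos(θ/2), −i·sin(θ/2)], [−i·sin(θ/2), cos(θ/2)]]; θ = 5.152, cos(θ/2) ≈ -0.844271, sin(θ/2) ≈ 0.535916.
With a = amp(|0⟩) = -0.05068 and b = amp(|1⟩) = (-0.6816 + 0.7299i):
new amp(|0⟩) = (-0.844271)·a + (-0.535916i)·b = (0.434 + 0.3653i)
new amp(|1⟩) = (-0.535916i)·a + (-0.844271)·b = (0.5755 - 0.5891i)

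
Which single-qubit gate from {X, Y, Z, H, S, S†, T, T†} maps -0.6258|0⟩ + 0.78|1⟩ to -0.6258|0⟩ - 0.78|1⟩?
Z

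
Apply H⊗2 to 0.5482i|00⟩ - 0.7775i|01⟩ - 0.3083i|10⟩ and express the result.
-0.2688i|00⟩ + 0.5087i|01⟩ + 0.0395i|10⟩ + 0.817i|11⟩

H⊗2 gives amp(|y⟩) = (1/2) Σ_x (−1)^(x·y) amp(|x⟩), where x·y is the number of positions in which both x and y have a 1.
|00⟩: (0.5482i - 0.7775i - 0.3083i)/2 = -0.2688i
|01⟩: (0.5482i + 0.7775i - 0.3083i)/2 = 0.5087i
|10⟩: (0.5482i - 0.7775i + 0.3083i)/2 = 0.0395i
|11⟩: (0.5482i + 0.7775i + 0.3083i)/2 = 0.817i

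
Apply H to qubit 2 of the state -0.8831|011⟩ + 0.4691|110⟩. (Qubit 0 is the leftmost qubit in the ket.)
-0.6244|010⟩ + 0.6244|011⟩ + 0.3317|110⟩ + 0.3317|111⟩

H on qubit 2 mixes each pair of kets that differ only in qubit 2: amplitudes (a, b) of (|…0…⟩, |…1…⟩) become ((a + b)/√2, (a − b)/√2). Kets absent from the input have amplitude 0.
(|010⟩, |011⟩): (a, b) = (0, -0.8831) → (-0.6244, 0.6244)
(|110⟩, |111⟩): (a, b) = (0.4691, 0) → (0.3317, 0.3317)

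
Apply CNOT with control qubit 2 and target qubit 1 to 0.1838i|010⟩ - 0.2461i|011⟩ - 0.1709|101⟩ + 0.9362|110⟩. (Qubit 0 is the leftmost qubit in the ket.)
-0.2461i|001⟩ + 0.1838i|010⟩ + 0.9362|110⟩ - 0.1709|111⟩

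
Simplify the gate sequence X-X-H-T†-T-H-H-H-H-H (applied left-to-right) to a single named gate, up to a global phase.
I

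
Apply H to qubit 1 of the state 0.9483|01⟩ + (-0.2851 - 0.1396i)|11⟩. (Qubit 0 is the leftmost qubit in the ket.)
0.6705|00⟩ - 0.6705|01⟩ + (-0.2016 - 0.09871i)|10⟩ + (0.2016 + 0.09871i)|11⟩

H on qubit 1 mixes each pair of kets that differ only in qubit 1: amplitudes (a, b) of (|…0…⟩, |…1…⟩) become ((a + b)/√2, (a − b)/√2). Kets absent from the input have amplitude 0.
(|00⟩, |01⟩): (a, b) = (0, 0.9483) → (0.6705, -0.6705)
(|10⟩, |11⟩): (a, b) = (0, (-0.2851 - 0.1396i)) → ((-0.2016 - 0.09871i), (0.2016 + 0.09871i))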